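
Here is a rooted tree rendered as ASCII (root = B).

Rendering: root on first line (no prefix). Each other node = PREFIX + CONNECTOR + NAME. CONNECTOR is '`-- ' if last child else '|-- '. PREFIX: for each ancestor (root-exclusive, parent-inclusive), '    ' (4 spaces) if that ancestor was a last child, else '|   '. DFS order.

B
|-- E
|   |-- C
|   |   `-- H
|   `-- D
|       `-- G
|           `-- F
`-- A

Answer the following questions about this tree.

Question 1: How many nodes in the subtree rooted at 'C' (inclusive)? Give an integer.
Subtree rooted at C contains: C, H
Count = 2

Answer: 2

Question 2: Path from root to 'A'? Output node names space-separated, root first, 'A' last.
Answer: B A

Derivation:
Walk down from root: B -> A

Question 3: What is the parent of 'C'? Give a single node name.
Answer: E

Derivation:
Scan adjacency: C appears as child of E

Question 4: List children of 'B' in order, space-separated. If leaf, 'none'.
Answer: E A

Derivation:
Node B's children (from adjacency): E, A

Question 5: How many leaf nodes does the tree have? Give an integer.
Answer: 3

Derivation:
Leaves (nodes with no children): A, F, H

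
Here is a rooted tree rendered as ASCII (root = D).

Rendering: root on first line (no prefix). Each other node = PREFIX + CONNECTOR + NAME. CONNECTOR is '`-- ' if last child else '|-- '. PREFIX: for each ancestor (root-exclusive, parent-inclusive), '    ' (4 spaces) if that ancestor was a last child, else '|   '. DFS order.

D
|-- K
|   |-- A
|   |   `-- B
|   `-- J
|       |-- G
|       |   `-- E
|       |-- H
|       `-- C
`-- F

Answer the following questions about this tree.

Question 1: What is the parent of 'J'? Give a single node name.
Scan adjacency: J appears as child of K

Answer: K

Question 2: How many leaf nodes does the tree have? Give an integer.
Leaves (nodes with no children): B, C, E, F, H

Answer: 5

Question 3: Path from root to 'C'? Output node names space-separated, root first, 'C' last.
Walk down from root: D -> K -> J -> C

Answer: D K J C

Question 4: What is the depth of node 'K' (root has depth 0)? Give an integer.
Path from root to K: D -> K
Depth = number of edges = 1

Answer: 1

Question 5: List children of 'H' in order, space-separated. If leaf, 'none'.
Answer: none

Derivation:
Node H's children (from adjacency): (leaf)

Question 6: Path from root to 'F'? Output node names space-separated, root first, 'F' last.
Walk down from root: D -> F

Answer: D F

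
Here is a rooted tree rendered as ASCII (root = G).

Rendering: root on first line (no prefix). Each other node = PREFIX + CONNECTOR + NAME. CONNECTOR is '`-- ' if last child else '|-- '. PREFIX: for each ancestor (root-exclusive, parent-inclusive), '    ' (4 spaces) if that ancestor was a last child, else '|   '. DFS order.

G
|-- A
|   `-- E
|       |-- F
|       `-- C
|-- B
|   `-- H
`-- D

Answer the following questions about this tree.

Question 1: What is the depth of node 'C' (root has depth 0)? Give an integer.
Path from root to C: G -> A -> E -> C
Depth = number of edges = 3

Answer: 3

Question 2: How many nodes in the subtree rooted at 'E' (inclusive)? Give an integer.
Answer: 3

Derivation:
Subtree rooted at E contains: C, E, F
Count = 3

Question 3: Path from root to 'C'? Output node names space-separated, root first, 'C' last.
Answer: G A E C

Derivation:
Walk down from root: G -> A -> E -> C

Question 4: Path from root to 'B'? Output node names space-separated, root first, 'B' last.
Walk down from root: G -> B

Answer: G B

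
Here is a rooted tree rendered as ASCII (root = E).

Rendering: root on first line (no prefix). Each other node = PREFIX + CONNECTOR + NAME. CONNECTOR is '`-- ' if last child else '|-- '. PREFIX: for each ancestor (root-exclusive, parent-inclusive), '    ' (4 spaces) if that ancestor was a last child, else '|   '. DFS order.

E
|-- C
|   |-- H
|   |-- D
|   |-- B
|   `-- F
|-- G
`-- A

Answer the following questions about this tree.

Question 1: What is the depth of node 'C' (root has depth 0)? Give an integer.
Path from root to C: E -> C
Depth = number of edges = 1

Answer: 1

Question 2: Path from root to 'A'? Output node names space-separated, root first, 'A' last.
Walk down from root: E -> A

Answer: E A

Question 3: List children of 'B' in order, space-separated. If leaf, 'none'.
Answer: none

Derivation:
Node B's children (from adjacency): (leaf)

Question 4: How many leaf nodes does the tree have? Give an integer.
Answer: 6

Derivation:
Leaves (nodes with no children): A, B, D, F, G, H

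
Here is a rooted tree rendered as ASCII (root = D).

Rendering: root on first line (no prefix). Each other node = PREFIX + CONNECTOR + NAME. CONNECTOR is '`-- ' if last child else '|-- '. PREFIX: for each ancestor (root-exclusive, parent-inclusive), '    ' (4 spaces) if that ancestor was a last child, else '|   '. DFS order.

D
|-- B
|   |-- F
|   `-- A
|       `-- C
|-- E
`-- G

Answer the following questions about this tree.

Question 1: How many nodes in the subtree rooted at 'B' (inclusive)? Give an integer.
Subtree rooted at B contains: A, B, C, F
Count = 4

Answer: 4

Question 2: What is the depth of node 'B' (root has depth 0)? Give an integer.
Answer: 1

Derivation:
Path from root to B: D -> B
Depth = number of edges = 1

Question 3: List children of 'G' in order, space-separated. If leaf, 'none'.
Answer: none

Derivation:
Node G's children (from adjacency): (leaf)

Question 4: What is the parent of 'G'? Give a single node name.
Answer: D

Derivation:
Scan adjacency: G appears as child of D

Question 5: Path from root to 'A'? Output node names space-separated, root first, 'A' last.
Walk down from root: D -> B -> A

Answer: D B A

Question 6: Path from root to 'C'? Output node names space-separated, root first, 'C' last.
Walk down from root: D -> B -> A -> C

Answer: D B A C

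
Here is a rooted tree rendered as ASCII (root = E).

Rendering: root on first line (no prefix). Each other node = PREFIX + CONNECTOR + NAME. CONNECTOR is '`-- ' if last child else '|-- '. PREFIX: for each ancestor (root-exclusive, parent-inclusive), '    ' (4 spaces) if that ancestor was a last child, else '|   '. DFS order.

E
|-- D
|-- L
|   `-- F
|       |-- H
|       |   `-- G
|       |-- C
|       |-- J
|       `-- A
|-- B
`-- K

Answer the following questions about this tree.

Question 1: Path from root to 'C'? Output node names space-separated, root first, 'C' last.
Answer: E L F C

Derivation:
Walk down from root: E -> L -> F -> C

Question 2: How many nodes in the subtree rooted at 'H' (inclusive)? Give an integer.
Subtree rooted at H contains: G, H
Count = 2

Answer: 2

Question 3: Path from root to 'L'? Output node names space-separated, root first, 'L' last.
Walk down from root: E -> L

Answer: E L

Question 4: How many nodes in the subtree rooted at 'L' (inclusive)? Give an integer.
Answer: 7

Derivation:
Subtree rooted at L contains: A, C, F, G, H, J, L
Count = 7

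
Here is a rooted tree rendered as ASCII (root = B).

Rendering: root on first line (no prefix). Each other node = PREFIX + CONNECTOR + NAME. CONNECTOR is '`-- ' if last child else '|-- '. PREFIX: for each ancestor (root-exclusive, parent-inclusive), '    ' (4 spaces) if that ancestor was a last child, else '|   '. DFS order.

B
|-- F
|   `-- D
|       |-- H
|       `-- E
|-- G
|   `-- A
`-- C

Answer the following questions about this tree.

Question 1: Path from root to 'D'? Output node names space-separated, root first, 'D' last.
Answer: B F D

Derivation:
Walk down from root: B -> F -> D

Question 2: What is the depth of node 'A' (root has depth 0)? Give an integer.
Answer: 2

Derivation:
Path from root to A: B -> G -> A
Depth = number of edges = 2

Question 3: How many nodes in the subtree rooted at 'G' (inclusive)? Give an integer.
Subtree rooted at G contains: A, G
Count = 2

Answer: 2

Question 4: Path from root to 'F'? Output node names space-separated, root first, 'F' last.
Answer: B F

Derivation:
Walk down from root: B -> F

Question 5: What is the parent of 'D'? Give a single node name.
Answer: F

Derivation:
Scan adjacency: D appears as child of F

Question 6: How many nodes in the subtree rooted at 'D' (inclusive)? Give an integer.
Subtree rooted at D contains: D, E, H
Count = 3

Answer: 3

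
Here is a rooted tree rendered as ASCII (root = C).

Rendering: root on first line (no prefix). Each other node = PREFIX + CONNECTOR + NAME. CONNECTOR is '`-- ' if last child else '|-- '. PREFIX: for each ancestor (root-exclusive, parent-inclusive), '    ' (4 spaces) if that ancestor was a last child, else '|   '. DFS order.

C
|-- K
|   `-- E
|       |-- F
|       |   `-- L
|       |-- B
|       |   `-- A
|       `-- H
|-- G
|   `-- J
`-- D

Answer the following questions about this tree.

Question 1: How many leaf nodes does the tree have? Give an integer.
Answer: 5

Derivation:
Leaves (nodes with no children): A, D, H, J, L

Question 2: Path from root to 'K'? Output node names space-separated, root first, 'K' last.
Answer: C K

Derivation:
Walk down from root: C -> K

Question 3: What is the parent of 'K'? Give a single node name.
Answer: C

Derivation:
Scan adjacency: K appears as child of C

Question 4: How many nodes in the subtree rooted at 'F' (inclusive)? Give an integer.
Answer: 2

Derivation:
Subtree rooted at F contains: F, L
Count = 2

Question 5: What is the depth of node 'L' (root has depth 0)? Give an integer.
Path from root to L: C -> K -> E -> F -> L
Depth = number of edges = 4

Answer: 4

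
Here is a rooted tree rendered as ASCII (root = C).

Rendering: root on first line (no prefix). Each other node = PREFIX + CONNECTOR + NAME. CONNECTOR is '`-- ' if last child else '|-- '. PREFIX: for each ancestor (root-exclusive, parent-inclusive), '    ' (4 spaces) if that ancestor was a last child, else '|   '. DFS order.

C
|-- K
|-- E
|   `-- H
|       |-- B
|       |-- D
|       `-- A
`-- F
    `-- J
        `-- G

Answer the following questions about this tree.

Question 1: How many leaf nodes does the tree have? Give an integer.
Answer: 5

Derivation:
Leaves (nodes with no children): A, B, D, G, K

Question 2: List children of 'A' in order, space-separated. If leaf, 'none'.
Answer: none

Derivation:
Node A's children (from adjacency): (leaf)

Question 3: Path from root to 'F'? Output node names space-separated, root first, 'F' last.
Answer: C F

Derivation:
Walk down from root: C -> F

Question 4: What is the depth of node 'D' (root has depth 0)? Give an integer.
Answer: 3

Derivation:
Path from root to D: C -> E -> H -> D
Depth = number of edges = 3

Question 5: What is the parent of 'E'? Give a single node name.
Answer: C

Derivation:
Scan adjacency: E appears as child of C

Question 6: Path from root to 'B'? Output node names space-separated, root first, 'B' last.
Answer: C E H B

Derivation:
Walk down from root: C -> E -> H -> B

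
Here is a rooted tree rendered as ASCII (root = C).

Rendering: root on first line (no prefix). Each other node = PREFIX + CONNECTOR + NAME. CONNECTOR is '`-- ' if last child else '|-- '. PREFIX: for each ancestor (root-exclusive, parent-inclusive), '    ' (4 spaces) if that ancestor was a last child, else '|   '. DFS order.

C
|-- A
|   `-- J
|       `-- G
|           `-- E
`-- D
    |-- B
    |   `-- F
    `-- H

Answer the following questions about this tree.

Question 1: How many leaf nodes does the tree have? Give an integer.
Answer: 3

Derivation:
Leaves (nodes with no children): E, F, H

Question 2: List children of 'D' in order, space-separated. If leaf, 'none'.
Answer: B H

Derivation:
Node D's children (from adjacency): B, H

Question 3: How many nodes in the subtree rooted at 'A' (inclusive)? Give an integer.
Subtree rooted at A contains: A, E, G, J
Count = 4

Answer: 4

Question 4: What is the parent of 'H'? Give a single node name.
Scan adjacency: H appears as child of D

Answer: D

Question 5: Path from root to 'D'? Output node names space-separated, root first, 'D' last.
Walk down from root: C -> D

Answer: C D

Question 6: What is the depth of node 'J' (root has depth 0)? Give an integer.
Answer: 2

Derivation:
Path from root to J: C -> A -> J
Depth = number of edges = 2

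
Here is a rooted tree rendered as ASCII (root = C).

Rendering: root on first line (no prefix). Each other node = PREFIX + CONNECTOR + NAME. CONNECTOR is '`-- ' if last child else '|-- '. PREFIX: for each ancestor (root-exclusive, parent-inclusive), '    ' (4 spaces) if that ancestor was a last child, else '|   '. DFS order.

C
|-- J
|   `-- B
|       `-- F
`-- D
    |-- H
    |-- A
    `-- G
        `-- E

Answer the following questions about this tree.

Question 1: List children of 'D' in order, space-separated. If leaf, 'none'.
Answer: H A G

Derivation:
Node D's children (from adjacency): H, A, G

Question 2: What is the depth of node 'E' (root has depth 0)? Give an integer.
Path from root to E: C -> D -> G -> E
Depth = number of edges = 3

Answer: 3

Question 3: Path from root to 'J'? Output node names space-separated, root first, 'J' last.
Walk down from root: C -> J

Answer: C J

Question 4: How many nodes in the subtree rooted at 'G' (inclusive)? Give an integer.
Subtree rooted at G contains: E, G
Count = 2

Answer: 2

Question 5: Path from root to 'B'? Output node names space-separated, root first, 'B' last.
Answer: C J B

Derivation:
Walk down from root: C -> J -> B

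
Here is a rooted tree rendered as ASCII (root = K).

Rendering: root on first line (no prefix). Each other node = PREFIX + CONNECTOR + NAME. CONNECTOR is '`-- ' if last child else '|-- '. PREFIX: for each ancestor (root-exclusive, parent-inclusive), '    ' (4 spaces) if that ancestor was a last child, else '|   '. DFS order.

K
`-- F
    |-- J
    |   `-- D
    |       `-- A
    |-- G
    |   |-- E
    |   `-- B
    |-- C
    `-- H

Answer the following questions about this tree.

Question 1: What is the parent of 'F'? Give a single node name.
Answer: K

Derivation:
Scan adjacency: F appears as child of K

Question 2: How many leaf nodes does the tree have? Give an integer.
Leaves (nodes with no children): A, B, C, E, H

Answer: 5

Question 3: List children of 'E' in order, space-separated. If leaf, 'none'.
Answer: none

Derivation:
Node E's children (from adjacency): (leaf)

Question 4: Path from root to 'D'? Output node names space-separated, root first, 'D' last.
Walk down from root: K -> F -> J -> D

Answer: K F J D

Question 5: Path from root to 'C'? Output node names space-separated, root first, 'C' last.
Answer: K F C

Derivation:
Walk down from root: K -> F -> C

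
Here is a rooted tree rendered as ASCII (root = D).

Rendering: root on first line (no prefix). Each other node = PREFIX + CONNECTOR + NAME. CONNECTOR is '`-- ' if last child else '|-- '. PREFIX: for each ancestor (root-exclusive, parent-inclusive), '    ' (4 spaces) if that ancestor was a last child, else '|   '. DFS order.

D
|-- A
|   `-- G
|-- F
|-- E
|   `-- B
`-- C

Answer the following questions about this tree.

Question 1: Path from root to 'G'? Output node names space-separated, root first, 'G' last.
Answer: D A G

Derivation:
Walk down from root: D -> A -> G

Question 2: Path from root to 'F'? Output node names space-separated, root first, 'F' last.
Answer: D F

Derivation:
Walk down from root: D -> F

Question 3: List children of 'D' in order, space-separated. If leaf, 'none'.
Answer: A F E C

Derivation:
Node D's children (from adjacency): A, F, E, C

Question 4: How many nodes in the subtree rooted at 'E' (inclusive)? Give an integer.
Subtree rooted at E contains: B, E
Count = 2

Answer: 2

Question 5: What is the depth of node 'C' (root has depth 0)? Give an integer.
Answer: 1

Derivation:
Path from root to C: D -> C
Depth = number of edges = 1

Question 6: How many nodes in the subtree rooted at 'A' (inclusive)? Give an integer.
Subtree rooted at A contains: A, G
Count = 2

Answer: 2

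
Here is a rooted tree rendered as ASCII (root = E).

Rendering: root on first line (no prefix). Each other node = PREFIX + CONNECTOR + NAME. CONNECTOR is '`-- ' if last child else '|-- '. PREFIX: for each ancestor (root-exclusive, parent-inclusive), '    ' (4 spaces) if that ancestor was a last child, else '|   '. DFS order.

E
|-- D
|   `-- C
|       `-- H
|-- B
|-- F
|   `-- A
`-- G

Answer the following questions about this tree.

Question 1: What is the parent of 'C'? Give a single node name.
Scan adjacency: C appears as child of D

Answer: D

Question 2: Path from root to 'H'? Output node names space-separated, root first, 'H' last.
Answer: E D C H

Derivation:
Walk down from root: E -> D -> C -> H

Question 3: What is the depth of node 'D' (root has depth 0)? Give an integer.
Path from root to D: E -> D
Depth = number of edges = 1

Answer: 1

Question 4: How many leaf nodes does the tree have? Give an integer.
Answer: 4

Derivation:
Leaves (nodes with no children): A, B, G, H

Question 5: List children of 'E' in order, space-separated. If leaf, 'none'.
Node E's children (from adjacency): D, B, F, G

Answer: D B F G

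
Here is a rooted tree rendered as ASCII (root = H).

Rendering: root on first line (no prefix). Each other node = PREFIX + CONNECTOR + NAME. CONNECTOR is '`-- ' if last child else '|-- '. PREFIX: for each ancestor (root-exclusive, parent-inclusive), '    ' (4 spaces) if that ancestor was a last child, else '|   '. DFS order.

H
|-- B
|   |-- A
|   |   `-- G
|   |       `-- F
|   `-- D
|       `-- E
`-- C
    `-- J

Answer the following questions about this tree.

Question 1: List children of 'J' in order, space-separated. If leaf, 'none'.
Node J's children (from adjacency): (leaf)

Answer: none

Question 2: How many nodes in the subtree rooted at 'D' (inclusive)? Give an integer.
Answer: 2

Derivation:
Subtree rooted at D contains: D, E
Count = 2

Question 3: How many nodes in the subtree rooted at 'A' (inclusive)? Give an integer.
Answer: 3

Derivation:
Subtree rooted at A contains: A, F, G
Count = 3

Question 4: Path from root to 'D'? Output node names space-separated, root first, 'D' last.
Answer: H B D

Derivation:
Walk down from root: H -> B -> D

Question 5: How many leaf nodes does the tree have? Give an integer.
Answer: 3

Derivation:
Leaves (nodes with no children): E, F, J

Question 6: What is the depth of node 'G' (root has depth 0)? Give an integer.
Answer: 3

Derivation:
Path from root to G: H -> B -> A -> G
Depth = number of edges = 3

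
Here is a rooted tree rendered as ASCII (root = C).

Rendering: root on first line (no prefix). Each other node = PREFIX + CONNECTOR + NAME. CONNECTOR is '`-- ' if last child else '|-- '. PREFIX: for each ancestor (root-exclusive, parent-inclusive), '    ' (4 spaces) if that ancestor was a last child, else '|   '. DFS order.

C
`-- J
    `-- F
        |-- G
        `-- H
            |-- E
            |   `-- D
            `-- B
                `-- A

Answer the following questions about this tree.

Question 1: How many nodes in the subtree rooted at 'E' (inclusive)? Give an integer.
Answer: 2

Derivation:
Subtree rooted at E contains: D, E
Count = 2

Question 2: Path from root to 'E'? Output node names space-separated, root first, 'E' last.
Answer: C J F H E

Derivation:
Walk down from root: C -> J -> F -> H -> E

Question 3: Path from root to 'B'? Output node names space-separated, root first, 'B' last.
Answer: C J F H B

Derivation:
Walk down from root: C -> J -> F -> H -> B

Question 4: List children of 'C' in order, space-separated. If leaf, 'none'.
Node C's children (from adjacency): J

Answer: J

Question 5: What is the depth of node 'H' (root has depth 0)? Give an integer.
Answer: 3

Derivation:
Path from root to H: C -> J -> F -> H
Depth = number of edges = 3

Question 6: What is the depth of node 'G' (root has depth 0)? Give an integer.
Path from root to G: C -> J -> F -> G
Depth = number of edges = 3

Answer: 3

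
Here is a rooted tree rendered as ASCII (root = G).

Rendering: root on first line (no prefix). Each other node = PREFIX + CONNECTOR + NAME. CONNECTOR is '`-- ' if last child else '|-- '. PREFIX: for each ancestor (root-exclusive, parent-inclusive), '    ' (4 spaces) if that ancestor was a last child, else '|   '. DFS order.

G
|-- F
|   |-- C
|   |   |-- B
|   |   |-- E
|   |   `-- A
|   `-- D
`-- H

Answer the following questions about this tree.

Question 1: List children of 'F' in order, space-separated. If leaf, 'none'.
Answer: C D

Derivation:
Node F's children (from adjacency): C, D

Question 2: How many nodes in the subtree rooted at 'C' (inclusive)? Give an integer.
Subtree rooted at C contains: A, B, C, E
Count = 4

Answer: 4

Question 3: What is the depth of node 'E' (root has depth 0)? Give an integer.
Path from root to E: G -> F -> C -> E
Depth = number of edges = 3

Answer: 3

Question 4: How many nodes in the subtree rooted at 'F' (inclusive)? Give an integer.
Answer: 6

Derivation:
Subtree rooted at F contains: A, B, C, D, E, F
Count = 6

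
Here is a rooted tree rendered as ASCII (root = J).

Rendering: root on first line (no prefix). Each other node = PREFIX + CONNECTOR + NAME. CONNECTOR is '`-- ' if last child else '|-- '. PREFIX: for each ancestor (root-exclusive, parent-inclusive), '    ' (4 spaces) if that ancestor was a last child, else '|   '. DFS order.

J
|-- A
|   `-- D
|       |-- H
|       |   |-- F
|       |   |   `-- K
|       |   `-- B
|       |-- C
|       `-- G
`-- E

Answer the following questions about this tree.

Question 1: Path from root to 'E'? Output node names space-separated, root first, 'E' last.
Answer: J E

Derivation:
Walk down from root: J -> E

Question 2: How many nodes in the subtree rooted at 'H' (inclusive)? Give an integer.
Answer: 4

Derivation:
Subtree rooted at H contains: B, F, H, K
Count = 4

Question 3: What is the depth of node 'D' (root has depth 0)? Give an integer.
Path from root to D: J -> A -> D
Depth = number of edges = 2

Answer: 2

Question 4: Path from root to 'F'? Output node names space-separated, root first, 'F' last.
Answer: J A D H F

Derivation:
Walk down from root: J -> A -> D -> H -> F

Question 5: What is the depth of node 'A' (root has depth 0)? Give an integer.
Path from root to A: J -> A
Depth = number of edges = 1

Answer: 1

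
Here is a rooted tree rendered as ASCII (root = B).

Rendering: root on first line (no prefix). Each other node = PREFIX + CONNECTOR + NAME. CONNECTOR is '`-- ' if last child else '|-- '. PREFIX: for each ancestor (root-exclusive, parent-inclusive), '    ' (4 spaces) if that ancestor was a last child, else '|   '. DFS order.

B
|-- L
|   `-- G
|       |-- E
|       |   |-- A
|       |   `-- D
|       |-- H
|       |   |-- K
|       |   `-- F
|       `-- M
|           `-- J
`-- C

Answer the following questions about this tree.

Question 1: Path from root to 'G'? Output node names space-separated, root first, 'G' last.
Walk down from root: B -> L -> G

Answer: B L G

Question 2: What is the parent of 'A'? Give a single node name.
Answer: E

Derivation:
Scan adjacency: A appears as child of E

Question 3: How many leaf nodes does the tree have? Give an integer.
Leaves (nodes with no children): A, C, D, F, J, K

Answer: 6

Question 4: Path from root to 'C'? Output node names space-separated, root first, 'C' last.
Answer: B C

Derivation:
Walk down from root: B -> C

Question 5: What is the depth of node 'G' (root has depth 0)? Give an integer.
Path from root to G: B -> L -> G
Depth = number of edges = 2

Answer: 2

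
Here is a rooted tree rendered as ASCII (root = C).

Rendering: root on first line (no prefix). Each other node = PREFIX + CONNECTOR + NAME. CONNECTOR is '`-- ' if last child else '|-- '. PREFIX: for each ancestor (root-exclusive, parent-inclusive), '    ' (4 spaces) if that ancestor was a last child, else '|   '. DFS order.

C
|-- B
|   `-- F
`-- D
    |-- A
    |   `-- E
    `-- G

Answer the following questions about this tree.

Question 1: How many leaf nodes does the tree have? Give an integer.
Leaves (nodes with no children): E, F, G

Answer: 3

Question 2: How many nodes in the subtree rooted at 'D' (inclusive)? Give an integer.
Answer: 4

Derivation:
Subtree rooted at D contains: A, D, E, G
Count = 4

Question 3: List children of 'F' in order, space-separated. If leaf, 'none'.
Answer: none

Derivation:
Node F's children (from adjacency): (leaf)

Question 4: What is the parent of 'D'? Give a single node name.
Scan adjacency: D appears as child of C

Answer: C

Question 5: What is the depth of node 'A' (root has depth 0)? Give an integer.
Path from root to A: C -> D -> A
Depth = number of edges = 2

Answer: 2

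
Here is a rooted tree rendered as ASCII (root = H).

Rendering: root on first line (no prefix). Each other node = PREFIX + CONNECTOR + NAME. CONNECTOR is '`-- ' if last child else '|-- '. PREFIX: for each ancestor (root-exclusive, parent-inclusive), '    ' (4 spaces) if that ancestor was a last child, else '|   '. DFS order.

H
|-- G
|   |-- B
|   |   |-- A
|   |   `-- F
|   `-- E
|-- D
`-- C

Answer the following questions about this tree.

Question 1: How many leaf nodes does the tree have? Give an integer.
Answer: 5

Derivation:
Leaves (nodes with no children): A, C, D, E, F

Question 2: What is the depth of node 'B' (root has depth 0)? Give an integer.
Answer: 2

Derivation:
Path from root to B: H -> G -> B
Depth = number of edges = 2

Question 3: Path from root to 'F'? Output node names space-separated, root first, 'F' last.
Walk down from root: H -> G -> B -> F

Answer: H G B F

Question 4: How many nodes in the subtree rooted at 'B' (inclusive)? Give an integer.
Subtree rooted at B contains: A, B, F
Count = 3

Answer: 3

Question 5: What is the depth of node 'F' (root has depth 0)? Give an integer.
Path from root to F: H -> G -> B -> F
Depth = number of edges = 3

Answer: 3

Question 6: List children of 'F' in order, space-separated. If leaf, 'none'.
Answer: none

Derivation:
Node F's children (from adjacency): (leaf)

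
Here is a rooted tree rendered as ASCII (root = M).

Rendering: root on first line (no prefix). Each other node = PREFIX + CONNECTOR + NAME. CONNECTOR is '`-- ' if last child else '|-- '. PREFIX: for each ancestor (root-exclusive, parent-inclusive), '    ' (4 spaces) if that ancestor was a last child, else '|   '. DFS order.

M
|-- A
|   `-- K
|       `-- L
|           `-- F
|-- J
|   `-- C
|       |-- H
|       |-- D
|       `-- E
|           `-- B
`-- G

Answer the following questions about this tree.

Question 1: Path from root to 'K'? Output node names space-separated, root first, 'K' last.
Answer: M A K

Derivation:
Walk down from root: M -> A -> K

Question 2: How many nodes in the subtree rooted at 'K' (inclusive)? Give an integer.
Answer: 3

Derivation:
Subtree rooted at K contains: F, K, L
Count = 3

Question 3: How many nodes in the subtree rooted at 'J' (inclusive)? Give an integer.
Answer: 6

Derivation:
Subtree rooted at J contains: B, C, D, E, H, J
Count = 6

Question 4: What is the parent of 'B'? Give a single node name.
Answer: E

Derivation:
Scan adjacency: B appears as child of E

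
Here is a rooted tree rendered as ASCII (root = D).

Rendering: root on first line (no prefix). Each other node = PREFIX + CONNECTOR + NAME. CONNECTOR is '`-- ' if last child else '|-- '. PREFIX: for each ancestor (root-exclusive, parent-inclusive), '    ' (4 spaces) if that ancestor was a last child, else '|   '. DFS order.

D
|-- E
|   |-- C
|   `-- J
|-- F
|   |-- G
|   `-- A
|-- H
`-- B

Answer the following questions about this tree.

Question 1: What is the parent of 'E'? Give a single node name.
Answer: D

Derivation:
Scan adjacency: E appears as child of D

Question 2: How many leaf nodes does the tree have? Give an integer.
Answer: 6

Derivation:
Leaves (nodes with no children): A, B, C, G, H, J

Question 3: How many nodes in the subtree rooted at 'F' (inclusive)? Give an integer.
Subtree rooted at F contains: A, F, G
Count = 3

Answer: 3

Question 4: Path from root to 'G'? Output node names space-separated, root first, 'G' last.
Walk down from root: D -> F -> G

Answer: D F G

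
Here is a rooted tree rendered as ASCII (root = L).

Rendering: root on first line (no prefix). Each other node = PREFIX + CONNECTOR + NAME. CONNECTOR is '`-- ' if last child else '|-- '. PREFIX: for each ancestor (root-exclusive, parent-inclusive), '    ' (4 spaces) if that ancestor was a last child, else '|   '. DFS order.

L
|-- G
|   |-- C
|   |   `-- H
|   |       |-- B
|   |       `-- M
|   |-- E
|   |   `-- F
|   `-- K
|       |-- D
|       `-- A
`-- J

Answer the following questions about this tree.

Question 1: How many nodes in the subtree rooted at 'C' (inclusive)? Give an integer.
Answer: 4

Derivation:
Subtree rooted at C contains: B, C, H, M
Count = 4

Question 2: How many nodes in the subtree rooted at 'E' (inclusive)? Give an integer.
Answer: 2

Derivation:
Subtree rooted at E contains: E, F
Count = 2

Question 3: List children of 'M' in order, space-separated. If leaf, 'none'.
Answer: none

Derivation:
Node M's children (from adjacency): (leaf)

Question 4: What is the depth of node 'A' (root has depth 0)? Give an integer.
Path from root to A: L -> G -> K -> A
Depth = number of edges = 3

Answer: 3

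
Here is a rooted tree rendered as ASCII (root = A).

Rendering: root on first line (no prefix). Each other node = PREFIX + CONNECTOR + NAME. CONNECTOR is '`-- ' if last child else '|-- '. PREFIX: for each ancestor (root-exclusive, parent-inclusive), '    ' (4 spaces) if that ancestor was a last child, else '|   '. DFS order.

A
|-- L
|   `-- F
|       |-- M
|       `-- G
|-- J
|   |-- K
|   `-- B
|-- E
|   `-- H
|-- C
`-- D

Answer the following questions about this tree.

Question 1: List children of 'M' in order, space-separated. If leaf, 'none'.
Answer: none

Derivation:
Node M's children (from adjacency): (leaf)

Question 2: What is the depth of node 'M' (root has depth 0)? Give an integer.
Path from root to M: A -> L -> F -> M
Depth = number of edges = 3

Answer: 3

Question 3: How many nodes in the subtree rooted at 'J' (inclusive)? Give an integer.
Answer: 3

Derivation:
Subtree rooted at J contains: B, J, K
Count = 3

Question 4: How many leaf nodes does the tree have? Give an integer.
Leaves (nodes with no children): B, C, D, G, H, K, M

Answer: 7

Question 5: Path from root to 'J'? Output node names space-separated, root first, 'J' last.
Answer: A J

Derivation:
Walk down from root: A -> J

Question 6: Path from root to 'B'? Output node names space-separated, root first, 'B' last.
Walk down from root: A -> J -> B

Answer: A J B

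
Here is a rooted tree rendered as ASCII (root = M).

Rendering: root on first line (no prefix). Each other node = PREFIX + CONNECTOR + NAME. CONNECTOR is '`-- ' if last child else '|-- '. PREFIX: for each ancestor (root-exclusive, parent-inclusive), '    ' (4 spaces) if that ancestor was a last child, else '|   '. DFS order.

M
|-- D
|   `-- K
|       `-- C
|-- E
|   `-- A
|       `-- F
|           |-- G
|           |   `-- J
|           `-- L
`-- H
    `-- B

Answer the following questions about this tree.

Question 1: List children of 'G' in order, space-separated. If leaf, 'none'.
Answer: J

Derivation:
Node G's children (from adjacency): J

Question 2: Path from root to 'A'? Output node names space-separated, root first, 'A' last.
Walk down from root: M -> E -> A

Answer: M E A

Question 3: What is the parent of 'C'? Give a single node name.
Answer: K

Derivation:
Scan adjacency: C appears as child of K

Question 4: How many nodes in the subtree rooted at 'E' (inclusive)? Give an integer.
Answer: 6

Derivation:
Subtree rooted at E contains: A, E, F, G, J, L
Count = 6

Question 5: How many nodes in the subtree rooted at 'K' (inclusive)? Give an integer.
Answer: 2

Derivation:
Subtree rooted at K contains: C, K
Count = 2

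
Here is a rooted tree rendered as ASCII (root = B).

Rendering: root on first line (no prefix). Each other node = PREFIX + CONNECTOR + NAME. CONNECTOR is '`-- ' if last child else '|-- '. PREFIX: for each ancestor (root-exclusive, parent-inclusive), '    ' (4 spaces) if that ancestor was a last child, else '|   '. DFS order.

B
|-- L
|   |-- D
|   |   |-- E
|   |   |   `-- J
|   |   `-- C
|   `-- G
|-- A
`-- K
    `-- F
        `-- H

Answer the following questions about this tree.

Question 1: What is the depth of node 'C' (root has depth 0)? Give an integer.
Path from root to C: B -> L -> D -> C
Depth = number of edges = 3

Answer: 3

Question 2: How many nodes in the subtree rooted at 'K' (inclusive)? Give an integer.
Subtree rooted at K contains: F, H, K
Count = 3

Answer: 3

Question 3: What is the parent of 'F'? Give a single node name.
Scan adjacency: F appears as child of K

Answer: K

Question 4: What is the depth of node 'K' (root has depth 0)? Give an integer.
Answer: 1

Derivation:
Path from root to K: B -> K
Depth = number of edges = 1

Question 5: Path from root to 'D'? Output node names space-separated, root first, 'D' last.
Walk down from root: B -> L -> D

Answer: B L D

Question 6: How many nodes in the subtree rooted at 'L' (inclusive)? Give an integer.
Subtree rooted at L contains: C, D, E, G, J, L
Count = 6

Answer: 6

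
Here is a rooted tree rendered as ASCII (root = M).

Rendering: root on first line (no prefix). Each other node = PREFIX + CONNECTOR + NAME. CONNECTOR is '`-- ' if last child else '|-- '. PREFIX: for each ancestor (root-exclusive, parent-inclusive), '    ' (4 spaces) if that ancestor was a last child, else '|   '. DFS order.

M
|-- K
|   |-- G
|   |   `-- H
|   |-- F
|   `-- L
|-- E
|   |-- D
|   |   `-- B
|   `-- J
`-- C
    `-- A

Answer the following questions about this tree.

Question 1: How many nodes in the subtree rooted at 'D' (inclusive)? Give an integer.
Answer: 2

Derivation:
Subtree rooted at D contains: B, D
Count = 2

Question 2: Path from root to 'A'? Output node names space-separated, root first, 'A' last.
Answer: M C A

Derivation:
Walk down from root: M -> C -> A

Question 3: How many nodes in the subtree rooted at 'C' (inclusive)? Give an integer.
Subtree rooted at C contains: A, C
Count = 2

Answer: 2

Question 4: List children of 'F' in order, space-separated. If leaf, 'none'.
Node F's children (from adjacency): (leaf)

Answer: none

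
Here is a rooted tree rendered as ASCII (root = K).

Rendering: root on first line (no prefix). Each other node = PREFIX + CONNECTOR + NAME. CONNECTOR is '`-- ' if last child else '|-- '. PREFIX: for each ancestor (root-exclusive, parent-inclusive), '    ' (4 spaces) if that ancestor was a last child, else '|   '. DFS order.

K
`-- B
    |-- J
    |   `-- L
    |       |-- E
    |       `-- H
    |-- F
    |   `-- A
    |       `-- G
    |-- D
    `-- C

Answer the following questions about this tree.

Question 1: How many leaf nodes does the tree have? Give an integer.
Answer: 5

Derivation:
Leaves (nodes with no children): C, D, E, G, H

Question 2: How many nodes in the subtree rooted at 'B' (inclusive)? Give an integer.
Subtree rooted at B contains: A, B, C, D, E, F, G, H, J, L
Count = 10

Answer: 10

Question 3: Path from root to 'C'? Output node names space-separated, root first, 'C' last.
Answer: K B C

Derivation:
Walk down from root: K -> B -> C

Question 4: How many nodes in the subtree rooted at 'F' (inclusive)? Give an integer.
Subtree rooted at F contains: A, F, G
Count = 3

Answer: 3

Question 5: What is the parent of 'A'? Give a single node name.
Scan adjacency: A appears as child of F

Answer: F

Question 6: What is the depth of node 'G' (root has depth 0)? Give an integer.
Path from root to G: K -> B -> F -> A -> G
Depth = number of edges = 4

Answer: 4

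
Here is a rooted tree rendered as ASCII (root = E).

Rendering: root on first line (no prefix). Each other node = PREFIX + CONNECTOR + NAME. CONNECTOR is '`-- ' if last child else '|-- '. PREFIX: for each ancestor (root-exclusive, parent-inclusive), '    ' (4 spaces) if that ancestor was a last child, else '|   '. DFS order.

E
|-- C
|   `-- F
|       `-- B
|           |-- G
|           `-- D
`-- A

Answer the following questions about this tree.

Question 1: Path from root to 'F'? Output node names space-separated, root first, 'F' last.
Answer: E C F

Derivation:
Walk down from root: E -> C -> F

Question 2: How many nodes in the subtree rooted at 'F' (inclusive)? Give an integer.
Subtree rooted at F contains: B, D, F, G
Count = 4

Answer: 4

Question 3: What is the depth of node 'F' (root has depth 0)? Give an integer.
Path from root to F: E -> C -> F
Depth = number of edges = 2

Answer: 2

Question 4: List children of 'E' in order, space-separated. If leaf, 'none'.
Answer: C A

Derivation:
Node E's children (from adjacency): C, A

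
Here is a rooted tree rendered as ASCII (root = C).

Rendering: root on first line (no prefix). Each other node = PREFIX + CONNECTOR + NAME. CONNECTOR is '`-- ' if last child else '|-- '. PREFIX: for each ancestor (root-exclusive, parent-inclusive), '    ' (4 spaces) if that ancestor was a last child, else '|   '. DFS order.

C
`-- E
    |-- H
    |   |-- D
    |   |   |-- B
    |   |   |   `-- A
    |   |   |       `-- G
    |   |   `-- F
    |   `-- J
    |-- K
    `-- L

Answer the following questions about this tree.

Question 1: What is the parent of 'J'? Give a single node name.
Scan adjacency: J appears as child of H

Answer: H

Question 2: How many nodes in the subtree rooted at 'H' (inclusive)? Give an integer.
Subtree rooted at H contains: A, B, D, F, G, H, J
Count = 7

Answer: 7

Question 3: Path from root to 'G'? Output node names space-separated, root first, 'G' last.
Walk down from root: C -> E -> H -> D -> B -> A -> G

Answer: C E H D B A G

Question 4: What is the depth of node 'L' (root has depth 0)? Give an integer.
Path from root to L: C -> E -> L
Depth = number of edges = 2

Answer: 2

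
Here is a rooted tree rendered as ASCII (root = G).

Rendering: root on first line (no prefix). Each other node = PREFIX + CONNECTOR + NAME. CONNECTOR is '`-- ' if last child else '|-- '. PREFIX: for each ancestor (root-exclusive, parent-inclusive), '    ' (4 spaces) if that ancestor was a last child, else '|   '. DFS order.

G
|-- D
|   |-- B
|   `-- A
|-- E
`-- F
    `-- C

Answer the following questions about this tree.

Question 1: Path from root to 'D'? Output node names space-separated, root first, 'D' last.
Answer: G D

Derivation:
Walk down from root: G -> D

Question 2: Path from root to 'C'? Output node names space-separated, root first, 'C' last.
Answer: G F C

Derivation:
Walk down from root: G -> F -> C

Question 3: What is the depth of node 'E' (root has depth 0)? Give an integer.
Path from root to E: G -> E
Depth = number of edges = 1

Answer: 1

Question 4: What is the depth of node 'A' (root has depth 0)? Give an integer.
Path from root to A: G -> D -> A
Depth = number of edges = 2

Answer: 2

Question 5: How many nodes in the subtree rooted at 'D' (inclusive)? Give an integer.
Subtree rooted at D contains: A, B, D
Count = 3

Answer: 3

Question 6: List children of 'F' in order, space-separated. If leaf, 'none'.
Node F's children (from adjacency): C

Answer: C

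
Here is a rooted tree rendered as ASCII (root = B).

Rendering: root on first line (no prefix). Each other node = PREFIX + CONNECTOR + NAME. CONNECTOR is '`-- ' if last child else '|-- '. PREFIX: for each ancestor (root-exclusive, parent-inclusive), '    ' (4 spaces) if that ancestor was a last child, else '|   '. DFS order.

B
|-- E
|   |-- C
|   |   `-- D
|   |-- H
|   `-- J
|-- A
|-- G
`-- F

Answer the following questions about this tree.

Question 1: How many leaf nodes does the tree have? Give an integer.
Answer: 6

Derivation:
Leaves (nodes with no children): A, D, F, G, H, J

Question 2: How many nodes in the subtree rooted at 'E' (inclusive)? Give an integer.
Subtree rooted at E contains: C, D, E, H, J
Count = 5

Answer: 5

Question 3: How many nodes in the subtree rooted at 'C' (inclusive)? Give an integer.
Subtree rooted at C contains: C, D
Count = 2

Answer: 2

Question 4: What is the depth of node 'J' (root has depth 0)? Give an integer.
Path from root to J: B -> E -> J
Depth = number of edges = 2

Answer: 2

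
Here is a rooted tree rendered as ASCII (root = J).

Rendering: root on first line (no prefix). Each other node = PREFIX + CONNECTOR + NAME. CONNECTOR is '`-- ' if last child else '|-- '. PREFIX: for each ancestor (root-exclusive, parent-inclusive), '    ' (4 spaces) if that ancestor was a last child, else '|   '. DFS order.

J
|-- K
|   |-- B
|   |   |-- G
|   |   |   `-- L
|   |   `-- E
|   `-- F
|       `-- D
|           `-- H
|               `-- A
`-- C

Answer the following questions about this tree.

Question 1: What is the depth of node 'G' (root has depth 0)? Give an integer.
Answer: 3

Derivation:
Path from root to G: J -> K -> B -> G
Depth = number of edges = 3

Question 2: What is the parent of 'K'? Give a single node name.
Scan adjacency: K appears as child of J

Answer: J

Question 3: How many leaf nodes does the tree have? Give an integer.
Answer: 4

Derivation:
Leaves (nodes with no children): A, C, E, L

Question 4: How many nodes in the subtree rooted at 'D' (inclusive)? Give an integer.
Answer: 3

Derivation:
Subtree rooted at D contains: A, D, H
Count = 3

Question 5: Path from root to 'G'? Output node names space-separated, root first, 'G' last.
Walk down from root: J -> K -> B -> G

Answer: J K B G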